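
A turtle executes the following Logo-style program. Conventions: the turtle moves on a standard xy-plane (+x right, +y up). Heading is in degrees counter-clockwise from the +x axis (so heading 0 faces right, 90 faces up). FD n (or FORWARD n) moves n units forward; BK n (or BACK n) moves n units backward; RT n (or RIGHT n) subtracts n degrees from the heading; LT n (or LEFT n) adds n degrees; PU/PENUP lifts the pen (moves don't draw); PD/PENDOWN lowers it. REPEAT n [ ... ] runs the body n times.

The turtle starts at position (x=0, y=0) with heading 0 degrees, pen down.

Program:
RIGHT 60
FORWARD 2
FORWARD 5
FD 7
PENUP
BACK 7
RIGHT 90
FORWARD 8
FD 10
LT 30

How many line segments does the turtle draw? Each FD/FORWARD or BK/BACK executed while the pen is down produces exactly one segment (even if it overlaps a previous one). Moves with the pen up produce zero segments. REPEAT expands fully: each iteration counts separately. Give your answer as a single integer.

Executing turtle program step by step:
Start: pos=(0,0), heading=0, pen down
RT 60: heading 0 -> 300
FD 2: (0,0) -> (1,-1.732) [heading=300, draw]
FD 5: (1,-1.732) -> (3.5,-6.062) [heading=300, draw]
FD 7: (3.5,-6.062) -> (7,-12.124) [heading=300, draw]
PU: pen up
BK 7: (7,-12.124) -> (3.5,-6.062) [heading=300, move]
RT 90: heading 300 -> 210
FD 8: (3.5,-6.062) -> (-3.428,-10.062) [heading=210, move]
FD 10: (-3.428,-10.062) -> (-12.088,-15.062) [heading=210, move]
LT 30: heading 210 -> 240
Final: pos=(-12.088,-15.062), heading=240, 3 segment(s) drawn
Segments drawn: 3

Answer: 3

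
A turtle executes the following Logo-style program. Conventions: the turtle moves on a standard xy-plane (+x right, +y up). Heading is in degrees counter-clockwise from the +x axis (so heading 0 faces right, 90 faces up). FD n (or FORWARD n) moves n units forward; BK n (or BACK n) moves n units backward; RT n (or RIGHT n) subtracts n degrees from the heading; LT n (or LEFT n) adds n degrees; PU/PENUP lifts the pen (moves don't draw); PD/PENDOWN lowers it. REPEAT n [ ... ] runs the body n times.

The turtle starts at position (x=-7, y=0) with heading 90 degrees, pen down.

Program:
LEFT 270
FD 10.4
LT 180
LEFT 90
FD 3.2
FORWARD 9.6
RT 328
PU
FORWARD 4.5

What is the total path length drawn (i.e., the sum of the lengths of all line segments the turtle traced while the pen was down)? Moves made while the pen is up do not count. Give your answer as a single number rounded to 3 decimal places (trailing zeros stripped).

Executing turtle program step by step:
Start: pos=(-7,0), heading=90, pen down
LT 270: heading 90 -> 0
FD 10.4: (-7,0) -> (3.4,0) [heading=0, draw]
LT 180: heading 0 -> 180
LT 90: heading 180 -> 270
FD 3.2: (3.4,0) -> (3.4,-3.2) [heading=270, draw]
FD 9.6: (3.4,-3.2) -> (3.4,-12.8) [heading=270, draw]
RT 328: heading 270 -> 302
PU: pen up
FD 4.5: (3.4,-12.8) -> (5.785,-16.616) [heading=302, move]
Final: pos=(5.785,-16.616), heading=302, 3 segment(s) drawn

Segment lengths:
  seg 1: (-7,0) -> (3.4,0), length = 10.4
  seg 2: (3.4,0) -> (3.4,-3.2), length = 3.2
  seg 3: (3.4,-3.2) -> (3.4,-12.8), length = 9.6
Total = 23.2

Answer: 23.2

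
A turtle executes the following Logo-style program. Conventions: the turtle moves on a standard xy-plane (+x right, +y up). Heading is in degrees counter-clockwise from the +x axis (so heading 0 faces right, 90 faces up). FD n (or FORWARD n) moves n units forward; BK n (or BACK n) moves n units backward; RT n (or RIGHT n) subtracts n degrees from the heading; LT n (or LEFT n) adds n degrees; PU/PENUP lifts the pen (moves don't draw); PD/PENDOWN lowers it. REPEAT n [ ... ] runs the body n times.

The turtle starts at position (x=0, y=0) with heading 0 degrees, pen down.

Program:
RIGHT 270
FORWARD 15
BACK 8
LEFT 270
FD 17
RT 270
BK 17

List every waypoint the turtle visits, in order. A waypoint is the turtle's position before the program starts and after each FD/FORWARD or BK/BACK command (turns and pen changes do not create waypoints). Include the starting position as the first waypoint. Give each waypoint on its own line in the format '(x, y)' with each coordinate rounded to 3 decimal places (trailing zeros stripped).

Answer: (0, 0)
(0, 15)
(0, 7)
(17, 7)
(17, -10)

Derivation:
Executing turtle program step by step:
Start: pos=(0,0), heading=0, pen down
RT 270: heading 0 -> 90
FD 15: (0,0) -> (0,15) [heading=90, draw]
BK 8: (0,15) -> (0,7) [heading=90, draw]
LT 270: heading 90 -> 0
FD 17: (0,7) -> (17,7) [heading=0, draw]
RT 270: heading 0 -> 90
BK 17: (17,7) -> (17,-10) [heading=90, draw]
Final: pos=(17,-10), heading=90, 4 segment(s) drawn
Waypoints (5 total):
(0, 0)
(0, 15)
(0, 7)
(17, 7)
(17, -10)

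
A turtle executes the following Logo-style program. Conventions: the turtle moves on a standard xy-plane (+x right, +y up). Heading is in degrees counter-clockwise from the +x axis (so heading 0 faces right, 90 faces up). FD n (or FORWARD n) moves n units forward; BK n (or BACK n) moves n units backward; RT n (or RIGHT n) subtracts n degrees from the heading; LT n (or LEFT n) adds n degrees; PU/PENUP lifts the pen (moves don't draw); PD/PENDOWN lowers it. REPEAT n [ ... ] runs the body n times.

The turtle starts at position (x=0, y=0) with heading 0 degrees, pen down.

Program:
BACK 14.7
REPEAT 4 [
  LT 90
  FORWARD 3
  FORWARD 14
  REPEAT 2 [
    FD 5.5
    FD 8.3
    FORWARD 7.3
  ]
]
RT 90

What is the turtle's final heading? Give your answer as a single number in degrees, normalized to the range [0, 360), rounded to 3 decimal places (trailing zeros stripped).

Executing turtle program step by step:
Start: pos=(0,0), heading=0, pen down
BK 14.7: (0,0) -> (-14.7,0) [heading=0, draw]
REPEAT 4 [
  -- iteration 1/4 --
  LT 90: heading 0 -> 90
  FD 3: (-14.7,0) -> (-14.7,3) [heading=90, draw]
  FD 14: (-14.7,3) -> (-14.7,17) [heading=90, draw]
  REPEAT 2 [
    -- iteration 1/2 --
    FD 5.5: (-14.7,17) -> (-14.7,22.5) [heading=90, draw]
    FD 8.3: (-14.7,22.5) -> (-14.7,30.8) [heading=90, draw]
    FD 7.3: (-14.7,30.8) -> (-14.7,38.1) [heading=90, draw]
    -- iteration 2/2 --
    FD 5.5: (-14.7,38.1) -> (-14.7,43.6) [heading=90, draw]
    FD 8.3: (-14.7,43.6) -> (-14.7,51.9) [heading=90, draw]
    FD 7.3: (-14.7,51.9) -> (-14.7,59.2) [heading=90, draw]
  ]
  -- iteration 2/4 --
  LT 90: heading 90 -> 180
  FD 3: (-14.7,59.2) -> (-17.7,59.2) [heading=180, draw]
  FD 14: (-17.7,59.2) -> (-31.7,59.2) [heading=180, draw]
  REPEAT 2 [
    -- iteration 1/2 --
    FD 5.5: (-31.7,59.2) -> (-37.2,59.2) [heading=180, draw]
    FD 8.3: (-37.2,59.2) -> (-45.5,59.2) [heading=180, draw]
    FD 7.3: (-45.5,59.2) -> (-52.8,59.2) [heading=180, draw]
    -- iteration 2/2 --
    FD 5.5: (-52.8,59.2) -> (-58.3,59.2) [heading=180, draw]
    FD 8.3: (-58.3,59.2) -> (-66.6,59.2) [heading=180, draw]
    FD 7.3: (-66.6,59.2) -> (-73.9,59.2) [heading=180, draw]
  ]
  -- iteration 3/4 --
  LT 90: heading 180 -> 270
  FD 3: (-73.9,59.2) -> (-73.9,56.2) [heading=270, draw]
  FD 14: (-73.9,56.2) -> (-73.9,42.2) [heading=270, draw]
  REPEAT 2 [
    -- iteration 1/2 --
    FD 5.5: (-73.9,42.2) -> (-73.9,36.7) [heading=270, draw]
    FD 8.3: (-73.9,36.7) -> (-73.9,28.4) [heading=270, draw]
    FD 7.3: (-73.9,28.4) -> (-73.9,21.1) [heading=270, draw]
    -- iteration 2/2 --
    FD 5.5: (-73.9,21.1) -> (-73.9,15.6) [heading=270, draw]
    FD 8.3: (-73.9,15.6) -> (-73.9,7.3) [heading=270, draw]
    FD 7.3: (-73.9,7.3) -> (-73.9,0) [heading=270, draw]
  ]
  -- iteration 4/4 --
  LT 90: heading 270 -> 0
  FD 3: (-73.9,0) -> (-70.9,0) [heading=0, draw]
  FD 14: (-70.9,0) -> (-56.9,0) [heading=0, draw]
  REPEAT 2 [
    -- iteration 1/2 --
    FD 5.5: (-56.9,0) -> (-51.4,0) [heading=0, draw]
    FD 8.3: (-51.4,0) -> (-43.1,0) [heading=0, draw]
    FD 7.3: (-43.1,0) -> (-35.8,0) [heading=0, draw]
    -- iteration 2/2 --
    FD 5.5: (-35.8,0) -> (-30.3,0) [heading=0, draw]
    FD 8.3: (-30.3,0) -> (-22,0) [heading=0, draw]
    FD 7.3: (-22,0) -> (-14.7,0) [heading=0, draw]
  ]
]
RT 90: heading 0 -> 270
Final: pos=(-14.7,0), heading=270, 33 segment(s) drawn

Answer: 270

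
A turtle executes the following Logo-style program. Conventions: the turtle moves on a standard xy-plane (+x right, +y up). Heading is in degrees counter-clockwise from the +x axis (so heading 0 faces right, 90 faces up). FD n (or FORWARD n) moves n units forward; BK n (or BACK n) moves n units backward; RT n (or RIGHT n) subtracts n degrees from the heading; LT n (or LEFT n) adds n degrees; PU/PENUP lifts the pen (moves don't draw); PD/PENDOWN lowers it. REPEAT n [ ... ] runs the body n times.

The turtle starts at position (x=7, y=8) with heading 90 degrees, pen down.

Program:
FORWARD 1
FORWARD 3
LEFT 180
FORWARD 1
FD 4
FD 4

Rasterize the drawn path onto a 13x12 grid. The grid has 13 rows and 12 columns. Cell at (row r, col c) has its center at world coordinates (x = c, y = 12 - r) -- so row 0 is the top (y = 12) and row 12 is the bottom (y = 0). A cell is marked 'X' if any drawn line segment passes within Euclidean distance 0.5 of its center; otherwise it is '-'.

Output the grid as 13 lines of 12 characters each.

Segment 0: (7,8) -> (7,9)
Segment 1: (7,9) -> (7,12)
Segment 2: (7,12) -> (7,11)
Segment 3: (7,11) -> (7,7)
Segment 4: (7,7) -> (7,3)

Answer: -------X----
-------X----
-------X----
-------X----
-------X----
-------X----
-------X----
-------X----
-------X----
-------X----
------------
------------
------------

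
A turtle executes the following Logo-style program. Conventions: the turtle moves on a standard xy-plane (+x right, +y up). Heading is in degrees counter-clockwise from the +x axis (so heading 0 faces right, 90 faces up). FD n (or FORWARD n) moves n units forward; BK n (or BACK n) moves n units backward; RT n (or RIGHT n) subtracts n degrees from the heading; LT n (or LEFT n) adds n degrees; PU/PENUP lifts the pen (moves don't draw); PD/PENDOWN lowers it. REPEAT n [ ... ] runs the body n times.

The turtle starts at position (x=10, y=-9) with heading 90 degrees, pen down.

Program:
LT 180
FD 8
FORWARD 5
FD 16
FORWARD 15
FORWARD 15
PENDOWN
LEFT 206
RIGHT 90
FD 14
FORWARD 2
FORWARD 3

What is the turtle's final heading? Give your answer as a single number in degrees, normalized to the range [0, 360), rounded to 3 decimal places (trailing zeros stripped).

Answer: 26

Derivation:
Executing turtle program step by step:
Start: pos=(10,-9), heading=90, pen down
LT 180: heading 90 -> 270
FD 8: (10,-9) -> (10,-17) [heading=270, draw]
FD 5: (10,-17) -> (10,-22) [heading=270, draw]
FD 16: (10,-22) -> (10,-38) [heading=270, draw]
FD 15: (10,-38) -> (10,-53) [heading=270, draw]
FD 15: (10,-53) -> (10,-68) [heading=270, draw]
PD: pen down
LT 206: heading 270 -> 116
RT 90: heading 116 -> 26
FD 14: (10,-68) -> (22.583,-61.863) [heading=26, draw]
FD 2: (22.583,-61.863) -> (24.381,-60.986) [heading=26, draw]
FD 3: (24.381,-60.986) -> (27.077,-59.671) [heading=26, draw]
Final: pos=(27.077,-59.671), heading=26, 8 segment(s) drawn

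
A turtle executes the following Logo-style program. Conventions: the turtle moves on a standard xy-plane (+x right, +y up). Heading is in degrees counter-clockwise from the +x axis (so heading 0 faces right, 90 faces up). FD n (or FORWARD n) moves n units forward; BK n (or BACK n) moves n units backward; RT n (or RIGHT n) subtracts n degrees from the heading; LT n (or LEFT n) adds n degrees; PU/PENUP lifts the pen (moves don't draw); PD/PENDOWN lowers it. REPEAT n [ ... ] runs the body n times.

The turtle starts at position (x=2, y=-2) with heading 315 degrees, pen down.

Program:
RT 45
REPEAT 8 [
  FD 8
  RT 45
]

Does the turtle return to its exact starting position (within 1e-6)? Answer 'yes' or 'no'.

Answer: yes

Derivation:
Executing turtle program step by step:
Start: pos=(2,-2), heading=315, pen down
RT 45: heading 315 -> 270
REPEAT 8 [
  -- iteration 1/8 --
  FD 8: (2,-2) -> (2,-10) [heading=270, draw]
  RT 45: heading 270 -> 225
  -- iteration 2/8 --
  FD 8: (2,-10) -> (-3.657,-15.657) [heading=225, draw]
  RT 45: heading 225 -> 180
  -- iteration 3/8 --
  FD 8: (-3.657,-15.657) -> (-11.657,-15.657) [heading=180, draw]
  RT 45: heading 180 -> 135
  -- iteration 4/8 --
  FD 8: (-11.657,-15.657) -> (-17.314,-10) [heading=135, draw]
  RT 45: heading 135 -> 90
  -- iteration 5/8 --
  FD 8: (-17.314,-10) -> (-17.314,-2) [heading=90, draw]
  RT 45: heading 90 -> 45
  -- iteration 6/8 --
  FD 8: (-17.314,-2) -> (-11.657,3.657) [heading=45, draw]
  RT 45: heading 45 -> 0
  -- iteration 7/8 --
  FD 8: (-11.657,3.657) -> (-3.657,3.657) [heading=0, draw]
  RT 45: heading 0 -> 315
  -- iteration 8/8 --
  FD 8: (-3.657,3.657) -> (2,-2) [heading=315, draw]
  RT 45: heading 315 -> 270
]
Final: pos=(2,-2), heading=270, 8 segment(s) drawn

Start position: (2, -2)
Final position: (2, -2)
Distance = 0; < 1e-6 -> CLOSED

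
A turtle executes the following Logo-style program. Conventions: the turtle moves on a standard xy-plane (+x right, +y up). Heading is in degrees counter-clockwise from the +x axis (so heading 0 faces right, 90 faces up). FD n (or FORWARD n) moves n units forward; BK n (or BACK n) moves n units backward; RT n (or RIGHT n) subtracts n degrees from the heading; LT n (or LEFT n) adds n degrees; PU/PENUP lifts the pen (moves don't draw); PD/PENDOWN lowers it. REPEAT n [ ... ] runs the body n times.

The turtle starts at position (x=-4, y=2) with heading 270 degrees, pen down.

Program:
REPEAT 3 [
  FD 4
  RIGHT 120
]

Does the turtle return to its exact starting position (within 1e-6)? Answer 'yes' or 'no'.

Answer: yes

Derivation:
Executing turtle program step by step:
Start: pos=(-4,2), heading=270, pen down
REPEAT 3 [
  -- iteration 1/3 --
  FD 4: (-4,2) -> (-4,-2) [heading=270, draw]
  RT 120: heading 270 -> 150
  -- iteration 2/3 --
  FD 4: (-4,-2) -> (-7.464,0) [heading=150, draw]
  RT 120: heading 150 -> 30
  -- iteration 3/3 --
  FD 4: (-7.464,0) -> (-4,2) [heading=30, draw]
  RT 120: heading 30 -> 270
]
Final: pos=(-4,2), heading=270, 3 segment(s) drawn

Start position: (-4, 2)
Final position: (-4, 2)
Distance = 0; < 1e-6 -> CLOSED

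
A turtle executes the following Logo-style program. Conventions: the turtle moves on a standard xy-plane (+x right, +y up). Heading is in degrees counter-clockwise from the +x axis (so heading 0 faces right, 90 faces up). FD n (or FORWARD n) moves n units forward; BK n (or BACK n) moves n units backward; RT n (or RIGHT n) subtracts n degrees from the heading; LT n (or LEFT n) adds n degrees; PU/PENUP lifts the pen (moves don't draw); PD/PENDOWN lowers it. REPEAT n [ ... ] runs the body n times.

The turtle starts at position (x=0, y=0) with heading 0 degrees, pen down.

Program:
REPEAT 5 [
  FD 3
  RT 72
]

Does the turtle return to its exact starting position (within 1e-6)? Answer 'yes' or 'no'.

Executing turtle program step by step:
Start: pos=(0,0), heading=0, pen down
REPEAT 5 [
  -- iteration 1/5 --
  FD 3: (0,0) -> (3,0) [heading=0, draw]
  RT 72: heading 0 -> 288
  -- iteration 2/5 --
  FD 3: (3,0) -> (3.927,-2.853) [heading=288, draw]
  RT 72: heading 288 -> 216
  -- iteration 3/5 --
  FD 3: (3.927,-2.853) -> (1.5,-4.617) [heading=216, draw]
  RT 72: heading 216 -> 144
  -- iteration 4/5 --
  FD 3: (1.5,-4.617) -> (-0.927,-2.853) [heading=144, draw]
  RT 72: heading 144 -> 72
  -- iteration 5/5 --
  FD 3: (-0.927,-2.853) -> (0,0) [heading=72, draw]
  RT 72: heading 72 -> 0
]
Final: pos=(0,0), heading=0, 5 segment(s) drawn

Start position: (0, 0)
Final position: (0, 0)
Distance = 0; < 1e-6 -> CLOSED

Answer: yes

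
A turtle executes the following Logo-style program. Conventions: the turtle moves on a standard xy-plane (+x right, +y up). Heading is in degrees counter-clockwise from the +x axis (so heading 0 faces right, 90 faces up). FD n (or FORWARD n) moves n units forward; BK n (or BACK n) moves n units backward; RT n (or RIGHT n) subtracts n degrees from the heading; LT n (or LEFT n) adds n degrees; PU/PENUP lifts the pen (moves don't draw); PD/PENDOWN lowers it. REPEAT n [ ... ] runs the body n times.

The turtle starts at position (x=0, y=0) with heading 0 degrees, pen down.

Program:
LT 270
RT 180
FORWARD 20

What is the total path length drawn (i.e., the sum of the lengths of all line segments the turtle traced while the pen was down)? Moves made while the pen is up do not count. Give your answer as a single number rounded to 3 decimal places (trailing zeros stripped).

Executing turtle program step by step:
Start: pos=(0,0), heading=0, pen down
LT 270: heading 0 -> 270
RT 180: heading 270 -> 90
FD 20: (0,0) -> (0,20) [heading=90, draw]
Final: pos=(0,20), heading=90, 1 segment(s) drawn

Segment lengths:
  seg 1: (0,0) -> (0,20), length = 20
Total = 20

Answer: 20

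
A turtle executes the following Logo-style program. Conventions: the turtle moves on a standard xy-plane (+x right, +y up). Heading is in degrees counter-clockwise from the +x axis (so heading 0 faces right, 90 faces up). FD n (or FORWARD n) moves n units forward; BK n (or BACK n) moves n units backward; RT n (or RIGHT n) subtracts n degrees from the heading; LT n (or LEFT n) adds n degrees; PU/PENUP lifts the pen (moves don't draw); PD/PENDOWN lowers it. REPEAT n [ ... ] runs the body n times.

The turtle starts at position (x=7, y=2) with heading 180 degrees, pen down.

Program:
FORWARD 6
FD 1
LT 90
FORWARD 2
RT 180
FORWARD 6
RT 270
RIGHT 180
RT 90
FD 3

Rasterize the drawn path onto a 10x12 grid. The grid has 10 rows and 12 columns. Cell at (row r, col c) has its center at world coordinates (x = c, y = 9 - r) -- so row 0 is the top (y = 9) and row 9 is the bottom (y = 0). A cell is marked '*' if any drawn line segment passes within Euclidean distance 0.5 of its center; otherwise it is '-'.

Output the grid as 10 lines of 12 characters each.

Answer: ------------
------------
------------
*-----------
*-----------
*-----------
*-----------
********----
*-----------
*-----------

Derivation:
Segment 0: (7,2) -> (1,2)
Segment 1: (1,2) -> (0,2)
Segment 2: (0,2) -> (-0,0)
Segment 3: (-0,0) -> (0,6)
Segment 4: (0,6) -> (0,3)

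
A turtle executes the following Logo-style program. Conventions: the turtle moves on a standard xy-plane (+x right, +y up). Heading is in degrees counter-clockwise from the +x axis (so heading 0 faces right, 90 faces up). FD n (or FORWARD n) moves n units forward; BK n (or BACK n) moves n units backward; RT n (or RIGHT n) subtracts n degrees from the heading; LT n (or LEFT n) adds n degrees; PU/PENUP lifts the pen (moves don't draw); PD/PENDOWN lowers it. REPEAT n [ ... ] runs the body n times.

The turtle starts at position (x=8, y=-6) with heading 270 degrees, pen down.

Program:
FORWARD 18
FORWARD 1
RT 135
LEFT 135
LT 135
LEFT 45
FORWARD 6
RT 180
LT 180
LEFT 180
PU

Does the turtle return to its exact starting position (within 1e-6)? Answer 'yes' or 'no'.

Executing turtle program step by step:
Start: pos=(8,-6), heading=270, pen down
FD 18: (8,-6) -> (8,-24) [heading=270, draw]
FD 1: (8,-24) -> (8,-25) [heading=270, draw]
RT 135: heading 270 -> 135
LT 135: heading 135 -> 270
LT 135: heading 270 -> 45
LT 45: heading 45 -> 90
FD 6: (8,-25) -> (8,-19) [heading=90, draw]
RT 180: heading 90 -> 270
LT 180: heading 270 -> 90
LT 180: heading 90 -> 270
PU: pen up
Final: pos=(8,-19), heading=270, 3 segment(s) drawn

Start position: (8, -6)
Final position: (8, -19)
Distance = 13; >= 1e-6 -> NOT closed

Answer: no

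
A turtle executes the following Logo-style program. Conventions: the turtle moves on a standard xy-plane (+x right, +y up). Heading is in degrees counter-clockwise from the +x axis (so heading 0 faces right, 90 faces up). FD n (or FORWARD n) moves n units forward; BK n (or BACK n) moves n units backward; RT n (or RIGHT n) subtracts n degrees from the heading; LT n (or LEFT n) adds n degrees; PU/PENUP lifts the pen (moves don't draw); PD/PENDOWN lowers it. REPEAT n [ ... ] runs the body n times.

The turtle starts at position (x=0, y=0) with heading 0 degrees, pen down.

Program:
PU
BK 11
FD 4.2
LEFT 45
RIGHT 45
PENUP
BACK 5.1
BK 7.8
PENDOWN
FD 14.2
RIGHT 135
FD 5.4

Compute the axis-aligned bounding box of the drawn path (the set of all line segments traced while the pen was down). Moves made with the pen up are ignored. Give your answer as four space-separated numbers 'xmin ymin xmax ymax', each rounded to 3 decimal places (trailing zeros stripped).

Executing turtle program step by step:
Start: pos=(0,0), heading=0, pen down
PU: pen up
BK 11: (0,0) -> (-11,0) [heading=0, move]
FD 4.2: (-11,0) -> (-6.8,0) [heading=0, move]
LT 45: heading 0 -> 45
RT 45: heading 45 -> 0
PU: pen up
BK 5.1: (-6.8,0) -> (-11.9,0) [heading=0, move]
BK 7.8: (-11.9,0) -> (-19.7,0) [heading=0, move]
PD: pen down
FD 14.2: (-19.7,0) -> (-5.5,0) [heading=0, draw]
RT 135: heading 0 -> 225
FD 5.4: (-5.5,0) -> (-9.318,-3.818) [heading=225, draw]
Final: pos=(-9.318,-3.818), heading=225, 2 segment(s) drawn

Segment endpoints: x in {-19.7, -9.318, -5.5}, y in {-3.818, 0}
xmin=-19.7, ymin=-3.818, xmax=-5.5, ymax=0

Answer: -19.7 -3.818 -5.5 0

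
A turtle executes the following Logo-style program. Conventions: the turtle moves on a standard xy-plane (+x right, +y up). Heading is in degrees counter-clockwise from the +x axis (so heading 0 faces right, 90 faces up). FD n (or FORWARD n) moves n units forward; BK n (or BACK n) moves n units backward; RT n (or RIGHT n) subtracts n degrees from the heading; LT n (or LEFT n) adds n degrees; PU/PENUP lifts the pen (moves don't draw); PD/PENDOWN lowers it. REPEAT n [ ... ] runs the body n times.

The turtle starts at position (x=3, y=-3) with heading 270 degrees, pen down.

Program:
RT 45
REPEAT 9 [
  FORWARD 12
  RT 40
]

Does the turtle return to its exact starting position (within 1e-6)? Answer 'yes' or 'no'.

Answer: yes

Derivation:
Executing turtle program step by step:
Start: pos=(3,-3), heading=270, pen down
RT 45: heading 270 -> 225
REPEAT 9 [
  -- iteration 1/9 --
  FD 12: (3,-3) -> (-5.485,-11.485) [heading=225, draw]
  RT 40: heading 225 -> 185
  -- iteration 2/9 --
  FD 12: (-5.485,-11.485) -> (-17.44,-12.531) [heading=185, draw]
  RT 40: heading 185 -> 145
  -- iteration 3/9 --
  FD 12: (-17.44,-12.531) -> (-27.269,-5.648) [heading=145, draw]
  RT 40: heading 145 -> 105
  -- iteration 4/9 --
  FD 12: (-27.269,-5.648) -> (-30.375,5.943) [heading=105, draw]
  RT 40: heading 105 -> 65
  -- iteration 5/9 --
  FD 12: (-30.375,5.943) -> (-25.304,16.819) [heading=65, draw]
  RT 40: heading 65 -> 25
  -- iteration 6/9 --
  FD 12: (-25.304,16.819) -> (-14.428,21.89) [heading=25, draw]
  RT 40: heading 25 -> 345
  -- iteration 7/9 --
  FD 12: (-14.428,21.89) -> (-2.837,18.784) [heading=345, draw]
  RT 40: heading 345 -> 305
  -- iteration 8/9 --
  FD 12: (-2.837,18.784) -> (4.046,8.954) [heading=305, draw]
  RT 40: heading 305 -> 265
  -- iteration 9/9 --
  FD 12: (4.046,8.954) -> (3,-3) [heading=265, draw]
  RT 40: heading 265 -> 225
]
Final: pos=(3,-3), heading=225, 9 segment(s) drawn

Start position: (3, -3)
Final position: (3, -3)
Distance = 0; < 1e-6 -> CLOSED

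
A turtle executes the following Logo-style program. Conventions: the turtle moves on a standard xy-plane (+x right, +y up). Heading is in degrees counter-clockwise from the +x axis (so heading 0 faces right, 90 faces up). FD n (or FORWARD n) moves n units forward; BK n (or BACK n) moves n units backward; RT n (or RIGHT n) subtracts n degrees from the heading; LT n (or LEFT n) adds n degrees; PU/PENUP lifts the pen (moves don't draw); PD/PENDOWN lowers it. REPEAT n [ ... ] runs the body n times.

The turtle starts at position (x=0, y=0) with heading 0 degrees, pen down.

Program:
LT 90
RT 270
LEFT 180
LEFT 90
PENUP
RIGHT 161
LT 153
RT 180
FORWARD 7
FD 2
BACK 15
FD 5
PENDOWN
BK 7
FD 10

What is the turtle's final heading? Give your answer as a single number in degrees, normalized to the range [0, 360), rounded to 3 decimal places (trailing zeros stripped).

Answer: 262

Derivation:
Executing turtle program step by step:
Start: pos=(0,0), heading=0, pen down
LT 90: heading 0 -> 90
RT 270: heading 90 -> 180
LT 180: heading 180 -> 0
LT 90: heading 0 -> 90
PU: pen up
RT 161: heading 90 -> 289
LT 153: heading 289 -> 82
RT 180: heading 82 -> 262
FD 7: (0,0) -> (-0.974,-6.932) [heading=262, move]
FD 2: (-0.974,-6.932) -> (-1.253,-8.912) [heading=262, move]
BK 15: (-1.253,-8.912) -> (0.835,5.942) [heading=262, move]
FD 5: (0.835,5.942) -> (0.139,0.99) [heading=262, move]
PD: pen down
BK 7: (0.139,0.99) -> (1.113,7.922) [heading=262, draw]
FD 10: (1.113,7.922) -> (-0.278,-1.981) [heading=262, draw]
Final: pos=(-0.278,-1.981), heading=262, 2 segment(s) drawn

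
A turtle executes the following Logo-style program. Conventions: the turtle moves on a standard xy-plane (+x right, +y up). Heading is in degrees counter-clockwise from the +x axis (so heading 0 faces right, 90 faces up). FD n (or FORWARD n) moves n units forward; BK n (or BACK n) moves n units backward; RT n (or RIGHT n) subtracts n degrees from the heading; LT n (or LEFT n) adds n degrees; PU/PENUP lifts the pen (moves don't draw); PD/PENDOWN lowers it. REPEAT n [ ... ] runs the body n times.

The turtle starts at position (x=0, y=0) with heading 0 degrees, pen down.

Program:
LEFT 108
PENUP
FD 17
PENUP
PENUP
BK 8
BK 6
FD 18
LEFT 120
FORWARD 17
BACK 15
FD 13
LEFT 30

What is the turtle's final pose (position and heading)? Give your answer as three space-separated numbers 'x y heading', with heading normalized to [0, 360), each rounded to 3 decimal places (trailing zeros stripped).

Executing turtle program step by step:
Start: pos=(0,0), heading=0, pen down
LT 108: heading 0 -> 108
PU: pen up
FD 17: (0,0) -> (-5.253,16.168) [heading=108, move]
PU: pen up
PU: pen up
BK 8: (-5.253,16.168) -> (-2.781,8.56) [heading=108, move]
BK 6: (-2.781,8.56) -> (-0.927,2.853) [heading=108, move]
FD 18: (-0.927,2.853) -> (-6.489,19.972) [heading=108, move]
LT 120: heading 108 -> 228
FD 17: (-6.489,19.972) -> (-17.865,7.339) [heading=228, move]
BK 15: (-17.865,7.339) -> (-7.828,18.486) [heading=228, move]
FD 13: (-7.828,18.486) -> (-16.526,8.825) [heading=228, move]
LT 30: heading 228 -> 258
Final: pos=(-16.526,8.825), heading=258, 0 segment(s) drawn

Answer: -16.526 8.825 258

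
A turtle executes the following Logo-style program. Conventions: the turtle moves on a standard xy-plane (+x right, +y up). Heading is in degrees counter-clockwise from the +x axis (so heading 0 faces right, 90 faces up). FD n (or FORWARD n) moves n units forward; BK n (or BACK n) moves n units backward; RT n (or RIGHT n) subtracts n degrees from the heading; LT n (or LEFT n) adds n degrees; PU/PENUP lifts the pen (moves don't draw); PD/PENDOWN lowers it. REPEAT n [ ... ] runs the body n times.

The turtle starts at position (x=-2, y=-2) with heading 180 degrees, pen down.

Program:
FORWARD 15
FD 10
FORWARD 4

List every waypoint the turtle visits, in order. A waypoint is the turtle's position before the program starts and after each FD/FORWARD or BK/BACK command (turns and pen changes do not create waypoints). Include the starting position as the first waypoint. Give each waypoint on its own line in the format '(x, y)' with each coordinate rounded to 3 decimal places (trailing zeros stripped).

Answer: (-2, -2)
(-17, -2)
(-27, -2)
(-31, -2)

Derivation:
Executing turtle program step by step:
Start: pos=(-2,-2), heading=180, pen down
FD 15: (-2,-2) -> (-17,-2) [heading=180, draw]
FD 10: (-17,-2) -> (-27,-2) [heading=180, draw]
FD 4: (-27,-2) -> (-31,-2) [heading=180, draw]
Final: pos=(-31,-2), heading=180, 3 segment(s) drawn
Waypoints (4 total):
(-2, -2)
(-17, -2)
(-27, -2)
(-31, -2)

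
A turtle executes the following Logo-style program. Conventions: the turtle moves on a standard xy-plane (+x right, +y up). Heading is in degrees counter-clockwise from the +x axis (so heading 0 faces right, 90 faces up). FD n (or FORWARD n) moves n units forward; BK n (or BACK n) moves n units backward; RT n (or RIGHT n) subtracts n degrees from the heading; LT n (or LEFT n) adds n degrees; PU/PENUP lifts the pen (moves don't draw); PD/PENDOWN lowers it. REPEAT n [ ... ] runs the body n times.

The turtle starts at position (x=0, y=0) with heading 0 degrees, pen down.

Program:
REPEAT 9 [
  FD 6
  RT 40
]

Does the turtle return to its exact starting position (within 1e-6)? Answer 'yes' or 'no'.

Executing turtle program step by step:
Start: pos=(0,0), heading=0, pen down
REPEAT 9 [
  -- iteration 1/9 --
  FD 6: (0,0) -> (6,0) [heading=0, draw]
  RT 40: heading 0 -> 320
  -- iteration 2/9 --
  FD 6: (6,0) -> (10.596,-3.857) [heading=320, draw]
  RT 40: heading 320 -> 280
  -- iteration 3/9 --
  FD 6: (10.596,-3.857) -> (11.638,-9.766) [heading=280, draw]
  RT 40: heading 280 -> 240
  -- iteration 4/9 --
  FD 6: (11.638,-9.766) -> (8.638,-14.962) [heading=240, draw]
  RT 40: heading 240 -> 200
  -- iteration 5/9 --
  FD 6: (8.638,-14.962) -> (3,-17.014) [heading=200, draw]
  RT 40: heading 200 -> 160
  -- iteration 6/9 --
  FD 6: (3,-17.014) -> (-2.638,-14.962) [heading=160, draw]
  RT 40: heading 160 -> 120
  -- iteration 7/9 --
  FD 6: (-2.638,-14.962) -> (-5.638,-9.766) [heading=120, draw]
  RT 40: heading 120 -> 80
  -- iteration 8/9 --
  FD 6: (-5.638,-9.766) -> (-4.596,-3.857) [heading=80, draw]
  RT 40: heading 80 -> 40
  -- iteration 9/9 --
  FD 6: (-4.596,-3.857) -> (0,0) [heading=40, draw]
  RT 40: heading 40 -> 0
]
Final: pos=(0,0), heading=0, 9 segment(s) drawn

Start position: (0, 0)
Final position: (0, 0)
Distance = 0; < 1e-6 -> CLOSED

Answer: yes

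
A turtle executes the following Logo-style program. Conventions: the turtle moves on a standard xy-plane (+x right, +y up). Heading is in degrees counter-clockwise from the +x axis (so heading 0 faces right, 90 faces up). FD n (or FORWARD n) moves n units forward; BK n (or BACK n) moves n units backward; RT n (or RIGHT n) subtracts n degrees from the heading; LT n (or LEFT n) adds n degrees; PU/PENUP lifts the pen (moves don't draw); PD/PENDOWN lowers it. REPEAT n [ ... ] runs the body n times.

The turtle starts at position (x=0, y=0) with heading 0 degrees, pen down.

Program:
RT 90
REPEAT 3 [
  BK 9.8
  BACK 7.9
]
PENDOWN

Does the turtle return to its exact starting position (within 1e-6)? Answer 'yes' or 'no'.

Answer: no

Derivation:
Executing turtle program step by step:
Start: pos=(0,0), heading=0, pen down
RT 90: heading 0 -> 270
REPEAT 3 [
  -- iteration 1/3 --
  BK 9.8: (0,0) -> (0,9.8) [heading=270, draw]
  BK 7.9: (0,9.8) -> (0,17.7) [heading=270, draw]
  -- iteration 2/3 --
  BK 9.8: (0,17.7) -> (0,27.5) [heading=270, draw]
  BK 7.9: (0,27.5) -> (0,35.4) [heading=270, draw]
  -- iteration 3/3 --
  BK 9.8: (0,35.4) -> (0,45.2) [heading=270, draw]
  BK 7.9: (0,45.2) -> (0,53.1) [heading=270, draw]
]
PD: pen down
Final: pos=(0,53.1), heading=270, 6 segment(s) drawn

Start position: (0, 0)
Final position: (0, 53.1)
Distance = 53.1; >= 1e-6 -> NOT closed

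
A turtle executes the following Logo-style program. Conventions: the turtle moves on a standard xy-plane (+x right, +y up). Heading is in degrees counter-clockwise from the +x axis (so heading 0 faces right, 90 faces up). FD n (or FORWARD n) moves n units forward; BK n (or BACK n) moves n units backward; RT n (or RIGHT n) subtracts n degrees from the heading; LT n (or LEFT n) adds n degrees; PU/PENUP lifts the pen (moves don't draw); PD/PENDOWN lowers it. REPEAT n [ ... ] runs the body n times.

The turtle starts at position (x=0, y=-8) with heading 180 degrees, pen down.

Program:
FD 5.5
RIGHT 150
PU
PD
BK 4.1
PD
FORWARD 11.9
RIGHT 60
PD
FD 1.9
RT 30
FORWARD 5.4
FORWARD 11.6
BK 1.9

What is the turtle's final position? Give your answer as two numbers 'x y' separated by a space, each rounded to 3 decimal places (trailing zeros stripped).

Answer: 10.45 -18.127

Derivation:
Executing turtle program step by step:
Start: pos=(0,-8), heading=180, pen down
FD 5.5: (0,-8) -> (-5.5,-8) [heading=180, draw]
RT 150: heading 180 -> 30
PU: pen up
PD: pen down
BK 4.1: (-5.5,-8) -> (-9.051,-10.05) [heading=30, draw]
PD: pen down
FD 11.9: (-9.051,-10.05) -> (1.255,-4.1) [heading=30, draw]
RT 60: heading 30 -> 330
PD: pen down
FD 1.9: (1.255,-4.1) -> (2.9,-5.05) [heading=330, draw]
RT 30: heading 330 -> 300
FD 5.4: (2.9,-5.05) -> (5.6,-9.727) [heading=300, draw]
FD 11.6: (5.6,-9.727) -> (11.4,-19.772) [heading=300, draw]
BK 1.9: (11.4,-19.772) -> (10.45,-18.127) [heading=300, draw]
Final: pos=(10.45,-18.127), heading=300, 7 segment(s) drawn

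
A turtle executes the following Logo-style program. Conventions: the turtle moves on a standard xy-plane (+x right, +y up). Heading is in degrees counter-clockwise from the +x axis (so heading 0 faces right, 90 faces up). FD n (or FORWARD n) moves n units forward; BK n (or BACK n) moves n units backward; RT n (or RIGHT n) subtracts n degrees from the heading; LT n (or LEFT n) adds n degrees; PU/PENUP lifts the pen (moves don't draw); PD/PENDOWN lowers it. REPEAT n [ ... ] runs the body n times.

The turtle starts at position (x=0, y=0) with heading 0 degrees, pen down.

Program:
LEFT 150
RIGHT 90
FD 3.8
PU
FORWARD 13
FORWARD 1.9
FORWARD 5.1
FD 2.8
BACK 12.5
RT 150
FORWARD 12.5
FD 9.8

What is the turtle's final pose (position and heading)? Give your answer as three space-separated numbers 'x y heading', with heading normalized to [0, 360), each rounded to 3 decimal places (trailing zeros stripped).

Answer: 7.05 -10.089 270

Derivation:
Executing turtle program step by step:
Start: pos=(0,0), heading=0, pen down
LT 150: heading 0 -> 150
RT 90: heading 150 -> 60
FD 3.8: (0,0) -> (1.9,3.291) [heading=60, draw]
PU: pen up
FD 13: (1.9,3.291) -> (8.4,14.549) [heading=60, move]
FD 1.9: (8.4,14.549) -> (9.35,16.195) [heading=60, move]
FD 5.1: (9.35,16.195) -> (11.9,20.611) [heading=60, move]
FD 2.8: (11.9,20.611) -> (13.3,23.036) [heading=60, move]
BK 12.5: (13.3,23.036) -> (7.05,12.211) [heading=60, move]
RT 150: heading 60 -> 270
FD 12.5: (7.05,12.211) -> (7.05,-0.289) [heading=270, move]
FD 9.8: (7.05,-0.289) -> (7.05,-10.089) [heading=270, move]
Final: pos=(7.05,-10.089), heading=270, 1 segment(s) drawn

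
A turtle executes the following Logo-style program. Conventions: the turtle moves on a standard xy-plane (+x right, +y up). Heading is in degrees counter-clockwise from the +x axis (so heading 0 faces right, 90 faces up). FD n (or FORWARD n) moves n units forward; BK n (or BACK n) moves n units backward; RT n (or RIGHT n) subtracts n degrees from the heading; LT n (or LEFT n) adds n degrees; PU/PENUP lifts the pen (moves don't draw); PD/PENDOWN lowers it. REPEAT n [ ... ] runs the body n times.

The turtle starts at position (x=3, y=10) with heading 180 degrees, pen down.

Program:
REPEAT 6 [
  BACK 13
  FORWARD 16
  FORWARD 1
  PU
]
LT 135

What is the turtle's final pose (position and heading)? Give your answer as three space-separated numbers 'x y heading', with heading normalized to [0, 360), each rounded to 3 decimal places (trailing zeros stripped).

Answer: -21 10 315

Derivation:
Executing turtle program step by step:
Start: pos=(3,10), heading=180, pen down
REPEAT 6 [
  -- iteration 1/6 --
  BK 13: (3,10) -> (16,10) [heading=180, draw]
  FD 16: (16,10) -> (0,10) [heading=180, draw]
  FD 1: (0,10) -> (-1,10) [heading=180, draw]
  PU: pen up
  -- iteration 2/6 --
  BK 13: (-1,10) -> (12,10) [heading=180, move]
  FD 16: (12,10) -> (-4,10) [heading=180, move]
  FD 1: (-4,10) -> (-5,10) [heading=180, move]
  PU: pen up
  -- iteration 3/6 --
  BK 13: (-5,10) -> (8,10) [heading=180, move]
  FD 16: (8,10) -> (-8,10) [heading=180, move]
  FD 1: (-8,10) -> (-9,10) [heading=180, move]
  PU: pen up
  -- iteration 4/6 --
  BK 13: (-9,10) -> (4,10) [heading=180, move]
  FD 16: (4,10) -> (-12,10) [heading=180, move]
  FD 1: (-12,10) -> (-13,10) [heading=180, move]
  PU: pen up
  -- iteration 5/6 --
  BK 13: (-13,10) -> (0,10) [heading=180, move]
  FD 16: (0,10) -> (-16,10) [heading=180, move]
  FD 1: (-16,10) -> (-17,10) [heading=180, move]
  PU: pen up
  -- iteration 6/6 --
  BK 13: (-17,10) -> (-4,10) [heading=180, move]
  FD 16: (-4,10) -> (-20,10) [heading=180, move]
  FD 1: (-20,10) -> (-21,10) [heading=180, move]
  PU: pen up
]
LT 135: heading 180 -> 315
Final: pos=(-21,10), heading=315, 3 segment(s) drawn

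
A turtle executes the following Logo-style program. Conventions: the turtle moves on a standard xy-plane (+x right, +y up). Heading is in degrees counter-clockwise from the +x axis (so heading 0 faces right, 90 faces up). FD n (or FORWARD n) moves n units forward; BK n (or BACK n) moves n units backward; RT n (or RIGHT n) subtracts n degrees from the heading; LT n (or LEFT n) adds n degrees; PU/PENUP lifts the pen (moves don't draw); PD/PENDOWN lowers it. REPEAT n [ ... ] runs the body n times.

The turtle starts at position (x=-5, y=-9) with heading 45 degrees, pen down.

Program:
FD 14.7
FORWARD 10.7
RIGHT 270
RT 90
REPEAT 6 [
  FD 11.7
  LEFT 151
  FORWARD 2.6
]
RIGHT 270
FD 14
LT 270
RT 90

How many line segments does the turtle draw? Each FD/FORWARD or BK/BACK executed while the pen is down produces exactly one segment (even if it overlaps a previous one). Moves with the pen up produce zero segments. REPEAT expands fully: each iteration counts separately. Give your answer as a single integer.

Executing turtle program step by step:
Start: pos=(-5,-9), heading=45, pen down
FD 14.7: (-5,-9) -> (5.394,1.394) [heading=45, draw]
FD 10.7: (5.394,1.394) -> (12.961,8.961) [heading=45, draw]
RT 270: heading 45 -> 135
RT 90: heading 135 -> 45
REPEAT 6 [
  -- iteration 1/6 --
  FD 11.7: (12.961,8.961) -> (21.234,17.234) [heading=45, draw]
  LT 151: heading 45 -> 196
  FD 2.6: (21.234,17.234) -> (18.734,16.517) [heading=196, draw]
  -- iteration 2/6 --
  FD 11.7: (18.734,16.517) -> (7.488,13.292) [heading=196, draw]
  LT 151: heading 196 -> 347
  FD 2.6: (7.488,13.292) -> (10.021,12.707) [heading=347, draw]
  -- iteration 3/6 --
  FD 11.7: (10.021,12.707) -> (21.421,10.075) [heading=347, draw]
  LT 151: heading 347 -> 138
  FD 2.6: (21.421,10.075) -> (19.489,11.815) [heading=138, draw]
  -- iteration 4/6 --
  FD 11.7: (19.489,11.815) -> (10.794,19.644) [heading=138, draw]
  LT 151: heading 138 -> 289
  FD 2.6: (10.794,19.644) -> (11.641,17.185) [heading=289, draw]
  -- iteration 5/6 --
  FD 11.7: (11.641,17.185) -> (15.45,6.123) [heading=289, draw]
  LT 151: heading 289 -> 80
  FD 2.6: (15.45,6.123) -> (15.901,8.683) [heading=80, draw]
  -- iteration 6/6 --
  FD 11.7: (15.901,8.683) -> (17.933,20.206) [heading=80, draw]
  LT 151: heading 80 -> 231
  FD 2.6: (17.933,20.206) -> (16.297,18.185) [heading=231, draw]
]
RT 270: heading 231 -> 321
FD 14: (16.297,18.185) -> (27.177,9.375) [heading=321, draw]
LT 270: heading 321 -> 231
RT 90: heading 231 -> 141
Final: pos=(27.177,9.375), heading=141, 15 segment(s) drawn
Segments drawn: 15

Answer: 15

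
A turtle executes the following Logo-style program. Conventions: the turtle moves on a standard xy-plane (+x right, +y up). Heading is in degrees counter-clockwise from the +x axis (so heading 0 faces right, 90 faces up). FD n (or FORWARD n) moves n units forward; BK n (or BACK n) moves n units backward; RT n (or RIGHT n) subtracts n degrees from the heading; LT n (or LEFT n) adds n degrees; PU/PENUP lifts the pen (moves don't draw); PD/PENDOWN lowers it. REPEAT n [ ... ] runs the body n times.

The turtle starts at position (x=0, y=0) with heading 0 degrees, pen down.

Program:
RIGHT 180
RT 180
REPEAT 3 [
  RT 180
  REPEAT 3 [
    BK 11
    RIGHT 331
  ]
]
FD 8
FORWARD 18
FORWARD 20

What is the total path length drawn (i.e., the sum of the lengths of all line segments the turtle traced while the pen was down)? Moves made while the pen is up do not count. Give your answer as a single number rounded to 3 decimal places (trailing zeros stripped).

Executing turtle program step by step:
Start: pos=(0,0), heading=0, pen down
RT 180: heading 0 -> 180
RT 180: heading 180 -> 0
REPEAT 3 [
  -- iteration 1/3 --
  RT 180: heading 0 -> 180
  REPEAT 3 [
    -- iteration 1/3 --
    BK 11: (0,0) -> (11,0) [heading=180, draw]
    RT 331: heading 180 -> 209
    -- iteration 2/3 --
    BK 11: (11,0) -> (20.621,5.333) [heading=209, draw]
    RT 331: heading 209 -> 238
    -- iteration 3/3 --
    BK 11: (20.621,5.333) -> (26.45,14.661) [heading=238, draw]
    RT 331: heading 238 -> 267
  ]
  -- iteration 2/3 --
  RT 180: heading 267 -> 87
  REPEAT 3 [
    -- iteration 1/3 --
    BK 11: (26.45,14.661) -> (25.874,3.677) [heading=87, draw]
    RT 331: heading 87 -> 116
    -- iteration 2/3 --
    BK 11: (25.874,3.677) -> (30.696,-6.21) [heading=116, draw]
    RT 331: heading 116 -> 145
    -- iteration 3/3 --
    BK 11: (30.696,-6.21) -> (39.707,-12.52) [heading=145, draw]
    RT 331: heading 145 -> 174
  ]
  -- iteration 3/3 --
  RT 180: heading 174 -> 354
  REPEAT 3 [
    -- iteration 1/3 --
    BK 11: (39.707,-12.52) -> (28.767,-11.37) [heading=354, draw]
    RT 331: heading 354 -> 23
    -- iteration 2/3 --
    BK 11: (28.767,-11.37) -> (18.642,-15.668) [heading=23, draw]
    RT 331: heading 23 -> 52
    -- iteration 3/3 --
    BK 11: (18.642,-15.668) -> (11.869,-24.336) [heading=52, draw]
    RT 331: heading 52 -> 81
  ]
]
FD 8: (11.869,-24.336) -> (13.121,-16.434) [heading=81, draw]
FD 18: (13.121,-16.434) -> (15.937,1.344) [heading=81, draw]
FD 20: (15.937,1.344) -> (19.065,21.098) [heading=81, draw]
Final: pos=(19.065,21.098), heading=81, 12 segment(s) drawn

Segment lengths:
  seg 1: (0,0) -> (11,0), length = 11
  seg 2: (11,0) -> (20.621,5.333), length = 11
  seg 3: (20.621,5.333) -> (26.45,14.661), length = 11
  seg 4: (26.45,14.661) -> (25.874,3.677), length = 11
  seg 5: (25.874,3.677) -> (30.696,-6.21), length = 11
  seg 6: (30.696,-6.21) -> (39.707,-12.52), length = 11
  seg 7: (39.707,-12.52) -> (28.767,-11.37), length = 11
  seg 8: (28.767,-11.37) -> (18.642,-15.668), length = 11
  seg 9: (18.642,-15.668) -> (11.869,-24.336), length = 11
  seg 10: (11.869,-24.336) -> (13.121,-16.434), length = 8
  seg 11: (13.121,-16.434) -> (15.937,1.344), length = 18
  seg 12: (15.937,1.344) -> (19.065,21.098), length = 20
Total = 145

Answer: 145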